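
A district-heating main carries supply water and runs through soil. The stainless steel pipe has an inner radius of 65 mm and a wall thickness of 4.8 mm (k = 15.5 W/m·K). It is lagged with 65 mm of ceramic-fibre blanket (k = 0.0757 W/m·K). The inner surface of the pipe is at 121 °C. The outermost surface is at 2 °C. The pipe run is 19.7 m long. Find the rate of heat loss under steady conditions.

Q ≈ 1690 W

For a radial system each layer contributes R = ln(r_out/r_in)/(2πkL); films add R = 1/(hA).
R_stainless steel pipe wall = ln(69.8/65)/(2π×15.5×19.7) = 3.714×10^-5 K/W
R_ceramic-fibre blanket = ln(134.8/69.8)/(2π×0.0757×19.7) = 0.07024 K/W
R_total = 0.07028 K/W
Q = ΔT/R_total = 119/0.07028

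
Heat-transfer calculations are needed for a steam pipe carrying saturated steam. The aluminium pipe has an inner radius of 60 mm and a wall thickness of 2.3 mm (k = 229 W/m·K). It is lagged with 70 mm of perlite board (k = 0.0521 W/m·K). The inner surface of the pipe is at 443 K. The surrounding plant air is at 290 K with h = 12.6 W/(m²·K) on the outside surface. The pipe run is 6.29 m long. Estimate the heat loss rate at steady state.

Q ≈ 402 W

Treating each annulus and film as a series resistance:
R_aluminium pipe wall = ln(62.3/60)/(2π×229×6.29) = 4.156×10^-6 K/W
R_perlite board = ln(132.3/62.3)/(2π×0.0521×6.29) = 0.3658 K/W
R_outer film = 1/(h_o·2πr_oL) = 1/(12.6×2π×0.1323×6.29) = 0.01518 K/W
R_total = 0.3809 K/W
Q = ΔT/R_total = 153/0.3809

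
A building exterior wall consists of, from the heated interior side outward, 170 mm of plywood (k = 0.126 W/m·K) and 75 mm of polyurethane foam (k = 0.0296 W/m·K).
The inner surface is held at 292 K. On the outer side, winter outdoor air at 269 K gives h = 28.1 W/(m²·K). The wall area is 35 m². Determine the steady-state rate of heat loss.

Q ≈ 205 W

Treating each layer as a thermal resistance in series:
R_plywood = L/(kA) = 0.17/(0.126×35) = 0.03855 K/W
R_polyurethane foam = L/(kA) = 0.075/(0.0296×35) = 0.07239 K/W
R_outer film = 1/(h_o·A) = 1/(28.1×35) = 0.001017 K/W
R_total = 0.112 K/W
Q = ΔT / R_total = 23 / 0.112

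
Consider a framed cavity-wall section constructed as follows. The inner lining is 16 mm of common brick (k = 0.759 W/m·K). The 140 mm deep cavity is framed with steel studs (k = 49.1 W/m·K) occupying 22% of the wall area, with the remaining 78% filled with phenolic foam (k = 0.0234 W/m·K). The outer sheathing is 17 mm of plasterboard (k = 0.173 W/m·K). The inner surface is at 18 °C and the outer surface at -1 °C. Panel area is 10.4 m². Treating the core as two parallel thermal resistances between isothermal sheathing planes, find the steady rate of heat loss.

Q ≈ 1490 W

Sheathing layers in series; stud and cavity paths in parallel between them.
R_inner = 0.016/(0.759×10.4) = 0.002027 K/W
R_stud  = 0.14/(49.1×0.22×10.4) = 0.001246 K/W
R_cav   = 0.14/(0.0234×0.78×10.4) = 0.7375 K/W
1/R_core = 1/R_stud + 1/R_cav → R_core = 0.001244 K/W
R_outer = 0.017/(0.173×10.4) = 0.009449 K/W
R_total = 0.01272 K/W
Q = ΔT/R_total = 19/0.01272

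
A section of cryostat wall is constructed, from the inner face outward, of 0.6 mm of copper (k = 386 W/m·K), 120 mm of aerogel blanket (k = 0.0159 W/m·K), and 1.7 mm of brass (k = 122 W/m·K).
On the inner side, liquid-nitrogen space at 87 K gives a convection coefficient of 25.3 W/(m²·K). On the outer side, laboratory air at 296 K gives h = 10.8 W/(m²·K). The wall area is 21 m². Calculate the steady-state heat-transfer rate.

Q ≈ 572 W

Treating each layer as a thermal resistance in series:
R_inner film = 1/(h_i·A) = 1/(25.3×21) = 0.001882 K/W
R_copper = L/(kA) = 0.0006/(386×21) = 7.402×10^-8 K/W
R_aerogel blanket = L/(kA) = 0.12/(0.0159×21) = 0.3594 K/W
R_brass = L/(kA) = 0.0017/(122×21) = 6.635×10^-7 K/W
R_outer film = 1/(h_o·A) = 1/(10.8×21) = 0.004409 K/W
R_total = 0.3657 K/W
Q = ΔT / R_total = 209 / 0.3657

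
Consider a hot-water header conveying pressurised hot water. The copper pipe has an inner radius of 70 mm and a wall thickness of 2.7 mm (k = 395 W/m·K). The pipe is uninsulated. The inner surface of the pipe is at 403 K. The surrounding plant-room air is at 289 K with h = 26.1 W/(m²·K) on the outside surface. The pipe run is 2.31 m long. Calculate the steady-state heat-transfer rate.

Cylindrical conduction, so R = ln(r₂/r₁)/(2πkL) per layer, in series:
R_copper pipe wall = ln(72.7/70)/(2π×395×2.31) = 6.601×10^-6 K/W
R_outer film = 1/(h_o·2πr_oL) = 1/(26.1×2π×0.0727×2.31) = 0.03631 K/W
R_total = 0.03632 K/W
Q = ΔT/R_total = 114/0.03632

Q ≈ 3140 W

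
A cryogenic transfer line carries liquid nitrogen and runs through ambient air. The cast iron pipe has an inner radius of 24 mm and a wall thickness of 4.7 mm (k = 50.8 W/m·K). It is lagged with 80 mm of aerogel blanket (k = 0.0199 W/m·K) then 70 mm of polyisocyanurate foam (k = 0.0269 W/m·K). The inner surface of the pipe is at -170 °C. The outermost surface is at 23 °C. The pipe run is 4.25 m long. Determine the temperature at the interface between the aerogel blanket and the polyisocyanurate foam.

Per-layer cylindrical resistances, series-summed:
R_cast iron pipe wall = ln(28.7/24)/(2π×50.8×4.25) = 1.318×10^-4 K/W
R_aerogel blanket = ln(108.7/28.7)/(2π×0.0199×4.25) = 2.506 K/W
R_polyisocyanurate foam = ln(178.7/108.7)/(2π×0.0269×4.25) = 0.692 K/W
R_total = 3.198 K/W
Q = ΔT/R_total = 193/3.198
Q = 60.3 W
T_interface = T_inner + Q·ΣR(inner→interface) = -170 + 60.3×2.506

T ≈ -18.8 °C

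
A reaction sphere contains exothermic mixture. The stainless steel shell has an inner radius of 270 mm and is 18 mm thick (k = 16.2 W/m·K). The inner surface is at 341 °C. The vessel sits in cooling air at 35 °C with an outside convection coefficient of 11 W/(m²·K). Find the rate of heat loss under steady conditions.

Q ≈ 3460 W

For a spherical shell R = (1/r₁ − 1/r₂)/(4πk); film R = 1/(h·4πr²). In series:
R_stainless steel shell = (1/0.27 − 1/0.288)/(4π×16.2) = 0.001137 K/W
R_outer film = 1/(h·4πr_o²) = 1/(11×4π×0.288²) = 0.08722 K/W
R_total = 0.08836 K/W
Q = ΔT/R_total = 306/0.08836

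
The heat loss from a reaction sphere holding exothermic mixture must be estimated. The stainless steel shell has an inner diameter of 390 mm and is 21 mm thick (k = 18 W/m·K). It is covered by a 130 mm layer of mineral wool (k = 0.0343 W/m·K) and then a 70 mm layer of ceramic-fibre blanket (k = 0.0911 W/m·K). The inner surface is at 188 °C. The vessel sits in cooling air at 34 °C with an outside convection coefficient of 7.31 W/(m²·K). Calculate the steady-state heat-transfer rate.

Spherical conduction: R = (1/r_in − 1/r_out)/(4πk) per layer; series-sum.
R_stainless steel shell = (1/0.195 − 1/0.216)/(4π×18) = 0.002204 K/W
R_mineral wool = (1/0.216 − 1/0.346)/(4π×0.0343) = 4.036 K/W
R_ceramic-fibre blanket = (1/0.346 − 1/0.416)/(4π×0.0911) = 0.4248 K/W
R_outer film = 1/(h·4πr_o²) = 1/(7.31×4π×0.416²) = 0.06291 K/W
R_total = 4.526 K/W
Q = ΔT/R_total = 154/4.526

Q ≈ 34 W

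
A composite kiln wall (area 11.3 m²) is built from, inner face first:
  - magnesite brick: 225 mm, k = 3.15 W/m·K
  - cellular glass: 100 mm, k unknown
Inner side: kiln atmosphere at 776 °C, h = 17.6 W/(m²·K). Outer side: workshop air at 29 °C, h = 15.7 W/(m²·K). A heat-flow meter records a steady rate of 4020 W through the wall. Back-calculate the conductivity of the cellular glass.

Thermal resistances in series:
R_inner film = 1/(h_i·A) = 1/(17.6×11.3) = 0.005028 K/W
R_magnesite brick = L/(kA) = 0.225/(3.15×11.3) = 0.006321 K/W
R_outer film = 1/(h_o·A) = 1/(15.7×11.3) = 0.005637 K/W
Sum of known resistances R_other = 0.01699 K/W
Total R = ΔT/Q = 747/4020 = 0.1858 K/W
R_cellular glass = R_total − R_other = 0.1688 K/W
k = L/(R·A) = 0.1/(0.1688×11.3)

k ≈ 0.0524 W/(m·K)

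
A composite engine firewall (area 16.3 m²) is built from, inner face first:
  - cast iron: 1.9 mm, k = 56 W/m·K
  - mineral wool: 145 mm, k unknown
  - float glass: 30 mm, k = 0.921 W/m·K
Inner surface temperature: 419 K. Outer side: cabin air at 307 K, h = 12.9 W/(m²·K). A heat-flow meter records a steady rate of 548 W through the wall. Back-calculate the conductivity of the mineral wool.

k ≈ 0.045 W/(m·K)

Thermal resistances in series:
R_cast iron = L/(kA) = 0.0019/(56×16.3) = 2.082×10^-6 K/W
R_float glass = L/(kA) = 0.03/(0.921×16.3) = 0.001998 K/W
R_outer film = 1/(h_o·A) = 1/(12.9×16.3) = 0.004756 K/W
Sum of known resistances R_other = 0.006756 K/W
Total R = ΔT/Q = 112/548 = 0.2044 K/W
R_mineral wool = R_total − R_other = 0.1976 K/W
k = L/(R·A) = 0.145/(0.1976×16.3)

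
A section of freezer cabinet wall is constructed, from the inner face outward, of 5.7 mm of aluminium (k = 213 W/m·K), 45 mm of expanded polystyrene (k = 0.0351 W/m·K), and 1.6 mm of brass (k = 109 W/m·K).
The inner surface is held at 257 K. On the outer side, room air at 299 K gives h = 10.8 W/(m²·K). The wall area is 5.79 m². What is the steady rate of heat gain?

Using the resistance-network approach (series):
R_aluminium = L/(kA) = 0.0057/(213×5.79) = 4.622×10^-6 K/W
R_expanded polystyrene = L/(kA) = 0.045/(0.0351×5.79) = 0.2214 K/W
R_brass = L/(kA) = 0.0016/(109×5.79) = 2.535×10^-6 K/W
R_outer film = 1/(h_o·A) = 1/(10.8×5.79) = 0.01599 K/W
R_total = 0.2374 K/W
Q = ΔT / R_total = 42 / 0.2374

Q ≈ 177 W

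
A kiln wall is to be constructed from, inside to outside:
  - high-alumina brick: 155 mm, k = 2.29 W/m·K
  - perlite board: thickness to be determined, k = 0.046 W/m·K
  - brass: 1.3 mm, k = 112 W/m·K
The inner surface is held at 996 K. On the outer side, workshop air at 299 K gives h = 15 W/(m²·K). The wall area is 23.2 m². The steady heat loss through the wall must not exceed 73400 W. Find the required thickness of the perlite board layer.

L ≈ 3.95 mm

Series thermal resistances:
R_high-alumina brick = L/(kA) = 0.155/(2.29×23.2) = 0.002917 K/W
R_brass = L/(kA) = 0.0013/(112×23.2) = 5.003×10^-7 K/W
R_outer film = 1/(h_o·A) = 1/(15×23.2) = 0.002874 K/W
Sum of the known resistances R_other = 0.005792 K/W
Required total resistance R_tot = ΔT/Q_allow = 697/73400 = 0.009496 K/W
R_perlite board = R_tot − R_other = 0.003704 K/W
L = R·k·A = 0.003704×0.046×23.2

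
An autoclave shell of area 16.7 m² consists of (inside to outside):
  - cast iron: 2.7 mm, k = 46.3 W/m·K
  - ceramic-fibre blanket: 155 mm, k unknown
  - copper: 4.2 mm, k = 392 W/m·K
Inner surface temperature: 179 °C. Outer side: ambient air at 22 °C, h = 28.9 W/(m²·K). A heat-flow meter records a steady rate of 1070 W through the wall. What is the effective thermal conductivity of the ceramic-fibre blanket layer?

k ≈ 0.0642 W/(m·K)

Series thermal resistances:
R_cast iron = L/(kA) = 0.0027/(46.3×16.7) = 3.492×10^-6 K/W
R_copper = L/(kA) = 0.0042/(392×16.7) = 6.416×10^-7 K/W
R_outer film = 1/(h_o·A) = 1/(28.9×16.7) = 0.002072 K/W
Sum of known resistances R_other = 0.002076 K/W
Total R = ΔT/Q = 157/1070 = 0.1467 K/W
R_ceramic-fibre blanket = R_total − R_other = 0.1447 K/W
k = L/(R·A) = 0.155/(0.1447×16.7)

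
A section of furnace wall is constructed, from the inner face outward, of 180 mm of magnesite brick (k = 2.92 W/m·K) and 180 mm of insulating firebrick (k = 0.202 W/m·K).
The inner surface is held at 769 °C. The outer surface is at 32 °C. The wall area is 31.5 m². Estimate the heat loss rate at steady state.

Using the resistance-network approach (series):
R_magnesite brick = L/(kA) = 0.18/(2.92×31.5) = 0.001957 K/W
R_insulating firebrick = L/(kA) = 0.18/(0.202×31.5) = 0.02829 K/W
R_total = 0.03025 K/W
Q = ΔT / R_total = 737 / 0.03025

Q ≈ 24400 W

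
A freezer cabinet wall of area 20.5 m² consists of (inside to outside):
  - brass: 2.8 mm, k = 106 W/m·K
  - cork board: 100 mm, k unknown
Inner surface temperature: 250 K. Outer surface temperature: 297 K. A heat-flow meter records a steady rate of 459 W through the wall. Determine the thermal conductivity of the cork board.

k ≈ 0.0476 W/(m·K)

Using the resistance-network approach (series):
R_brass = L/(kA) = 0.0028/(106×20.5) = 1.289×10^-6 K/W
Sum of known resistances R_other = 1.289×10^-6 K/W
Total R = ΔT/Q = 47/459 = 0.1024 K/W
R_cork board = R_total − R_other = 0.1024 K/W
k = L/(R·A) = 0.1/(0.1024×20.5)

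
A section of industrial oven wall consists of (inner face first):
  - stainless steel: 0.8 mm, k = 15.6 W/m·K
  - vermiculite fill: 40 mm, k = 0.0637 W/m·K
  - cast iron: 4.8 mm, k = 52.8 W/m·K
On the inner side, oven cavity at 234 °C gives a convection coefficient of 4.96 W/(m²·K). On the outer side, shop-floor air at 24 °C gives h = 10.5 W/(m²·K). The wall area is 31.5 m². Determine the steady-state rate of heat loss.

Q ≈ 7150 W

Thermal resistances in series:
R_inner film = 1/(h_i·A) = 1/(4.96×31.5) = 0.0064 K/W
R_stainless steel = L/(kA) = 0.0008/(15.6×31.5) = 1.628×10^-6 K/W
R_vermiculite fill = L/(kA) = 0.04/(0.0637×31.5) = 0.01993 K/W
R_cast iron = L/(kA) = 0.0048/(52.8×31.5) = 2.886×10^-6 K/W
R_outer film = 1/(h_o·A) = 1/(10.5×31.5) = 0.003023 K/W
R_total = 0.02936 K/W
Q = ΔT / R_total = 210 / 0.02936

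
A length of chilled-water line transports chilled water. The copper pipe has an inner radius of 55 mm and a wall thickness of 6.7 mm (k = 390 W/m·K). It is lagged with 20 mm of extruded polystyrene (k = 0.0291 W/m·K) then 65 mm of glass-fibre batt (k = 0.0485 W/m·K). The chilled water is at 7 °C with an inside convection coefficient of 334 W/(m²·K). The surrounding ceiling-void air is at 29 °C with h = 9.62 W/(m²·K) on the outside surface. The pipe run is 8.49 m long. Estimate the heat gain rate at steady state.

Q ≈ 52.2 W

Treating each annulus and film as a series resistance:
R_inner film = 1/(h_i·2πr₁L) = 1/(334×2π×0.055×8.49) = 0.00102 K/W
R_copper pipe wall = ln(61.7/55)/(2π×390×8.49) = 5.525×10^-6 K/W
R_extruded polystyrene = ln(81.7/61.7)/(2π×0.0291×8.49) = 0.1809 K/W
R_glass-fibre batt = ln(146.7/81.7)/(2π×0.0485×8.49) = 0.2262 K/W
R_outer film = 1/(h_o·2πr_oL) = 1/(9.62×2π×0.1467×8.49) = 0.01328 K/W
R_total = 0.4214 K/W
Q = ΔT/R_total = 22/0.4214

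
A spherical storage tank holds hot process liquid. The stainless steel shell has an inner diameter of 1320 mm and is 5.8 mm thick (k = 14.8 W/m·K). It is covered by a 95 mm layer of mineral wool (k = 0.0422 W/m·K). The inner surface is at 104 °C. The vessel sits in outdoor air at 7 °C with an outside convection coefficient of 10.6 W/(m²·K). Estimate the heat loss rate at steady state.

Spherical conduction: R = (1/r_in − 1/r_out)/(4πk) per layer; series-sum.
R_stainless steel shell = (1/0.66 − 1/0.6658)/(4π×14.8) = 7.097×10^-5 K/W
R_mineral wool = (1/0.6658 − 1/0.7608)/(4π×0.0422) = 0.3537 K/W
R_outer film = 1/(h·4πr_o²) = 1/(10.6×4π×0.7608²) = 0.01297 K/W
R_total = 0.3667 K/W
Q = ΔT/R_total = 97/0.3667

Q ≈ 265 W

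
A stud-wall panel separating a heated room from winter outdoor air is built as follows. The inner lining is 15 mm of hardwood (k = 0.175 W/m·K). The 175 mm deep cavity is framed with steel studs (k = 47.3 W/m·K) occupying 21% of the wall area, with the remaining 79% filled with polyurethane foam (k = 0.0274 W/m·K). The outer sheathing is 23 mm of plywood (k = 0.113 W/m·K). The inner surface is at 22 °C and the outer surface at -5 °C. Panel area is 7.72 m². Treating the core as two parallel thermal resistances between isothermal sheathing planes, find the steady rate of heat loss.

Sheathing layers in series; stud and cavity paths in parallel between them.
R_inner = 0.015/(0.175×7.72) = 0.0111 K/W
R_stud  = 0.175/(47.3×0.21×7.72) = 0.002282 K/W
R_cav   = 0.175/(0.0274×0.79×7.72) = 1.047 K/W
1/R_core = 1/R_stud + 1/R_cav → R_core = 0.002277 K/W
R_outer = 0.023/(0.113×7.72) = 0.02637 K/W
R_total = 0.03975 K/W
Q = ΔT/R_total = 27/0.03975

Q ≈ 679 W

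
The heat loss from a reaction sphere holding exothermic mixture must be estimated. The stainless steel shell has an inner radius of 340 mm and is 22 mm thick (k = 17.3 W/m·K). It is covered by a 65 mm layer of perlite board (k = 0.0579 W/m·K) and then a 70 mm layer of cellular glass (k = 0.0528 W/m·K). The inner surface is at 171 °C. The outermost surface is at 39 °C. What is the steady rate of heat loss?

Q ≈ 123 W

Each spherical layer contributes R = (1/r_i − 1/r_o)/(4πk):
R_stainless steel shell = (1/0.34 − 1/0.362)/(4π×17.3) = 8.222×10^-4 K/W
R_perlite board = (1/0.362 − 1/0.427)/(4π×0.0579) = 0.5779 K/W
R_cellular glass = (1/0.427 − 1/0.497)/(4π×0.0528) = 0.4971 K/W
R_total = 1.076 K/W
Q = ΔT/R_total = 132/1.076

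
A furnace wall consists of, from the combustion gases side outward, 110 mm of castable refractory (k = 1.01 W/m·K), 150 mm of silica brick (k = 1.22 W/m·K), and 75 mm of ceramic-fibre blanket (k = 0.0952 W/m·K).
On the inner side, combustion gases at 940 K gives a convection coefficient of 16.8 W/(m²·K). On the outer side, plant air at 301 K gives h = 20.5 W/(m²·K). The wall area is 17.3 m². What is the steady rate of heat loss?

Q ≈ 9800 W

Using the resistance-network approach (series):
R_inner film = 1/(h_i·A) = 1/(16.8×17.3) = 0.003441 K/W
R_castable refractory = L/(kA) = 0.11/(1.01×17.3) = 0.006295 K/W
R_silica brick = L/(kA) = 0.15/(1.22×17.3) = 0.007107 K/W
R_ceramic-fibre blanket = L/(kA) = 0.075/(0.0952×17.3) = 0.04554 K/W
R_outer film = 1/(h_o·A) = 1/(20.5×17.3) = 0.00282 K/W
R_total = 0.0652 K/W
Q = ΔT / R_total = 639 / 0.0652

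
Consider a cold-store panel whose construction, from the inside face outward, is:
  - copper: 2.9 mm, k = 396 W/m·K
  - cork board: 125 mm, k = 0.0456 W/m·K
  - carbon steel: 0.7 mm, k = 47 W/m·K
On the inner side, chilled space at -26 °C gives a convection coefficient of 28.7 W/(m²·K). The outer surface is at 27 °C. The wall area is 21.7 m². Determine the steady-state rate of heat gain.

Q ≈ 414 W

Treating each layer as a thermal resistance in series:
R_inner film = 1/(h_i·A) = 1/(28.7×21.7) = 0.001606 K/W
R_copper = L/(kA) = 0.0029/(396×21.7) = 3.375×10^-7 K/W
R_cork board = L/(kA) = 0.125/(0.0456×21.7) = 0.1263 K/W
R_carbon steel = L/(kA) = 0.0007/(47×21.7) = 6.863×10^-7 K/W
R_total = 0.1279 K/W
Q = ΔT / R_total = 53 / 0.1279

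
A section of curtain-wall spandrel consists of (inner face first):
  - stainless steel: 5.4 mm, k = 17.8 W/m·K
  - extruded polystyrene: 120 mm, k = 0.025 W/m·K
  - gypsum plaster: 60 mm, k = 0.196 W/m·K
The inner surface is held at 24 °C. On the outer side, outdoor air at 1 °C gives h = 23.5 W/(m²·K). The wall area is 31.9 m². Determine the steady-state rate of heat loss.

Q ≈ 142 W

Model the wall as resistances in series:
R_stainless steel = L/(kA) = 0.0054/(17.8×31.9) = 9.51×10^-6 K/W
R_extruded polystyrene = L/(kA) = 0.12/(0.025×31.9) = 0.1505 K/W
R_gypsum plaster = L/(kA) = 0.06/(0.196×31.9) = 0.009596 K/W
R_outer film = 1/(h_o·A) = 1/(23.5×31.9) = 0.001334 K/W
R_total = 0.1614 K/W
Q = ΔT / R_total = 23 / 0.1614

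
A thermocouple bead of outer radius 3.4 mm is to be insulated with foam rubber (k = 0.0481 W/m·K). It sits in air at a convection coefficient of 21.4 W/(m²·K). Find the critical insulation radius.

r_cr ≈ 4.5 mm

For a sphere r_cr = 2k/h = 2×0.0481/21.4
r_cr = 4.5 mm; since the bare radius (3.4 mm) is below r_cr, adding a thin layer of insulation will *increase* heat loss.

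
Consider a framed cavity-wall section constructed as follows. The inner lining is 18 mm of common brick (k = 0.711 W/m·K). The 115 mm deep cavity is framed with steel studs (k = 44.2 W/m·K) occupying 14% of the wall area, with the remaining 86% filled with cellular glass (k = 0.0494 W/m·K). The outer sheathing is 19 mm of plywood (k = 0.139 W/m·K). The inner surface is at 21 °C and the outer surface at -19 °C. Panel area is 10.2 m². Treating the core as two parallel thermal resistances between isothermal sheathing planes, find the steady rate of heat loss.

Q ≈ 2260 W

Sheathing layers in series; stud and cavity paths in parallel between them.
R_inner = 0.018/(0.711×10.2) = 0.002482 K/W
R_stud  = 0.115/(44.2×0.14×10.2) = 0.001822 K/W
R_cav   = 0.115/(0.0494×0.86×10.2) = 0.2654 K/W
1/R_core = 1/R_stud + 1/R_cav → R_core = 0.00181 K/W
R_outer = 0.019/(0.139×10.2) = 0.0134 K/W
R_total = 0.01769 K/W
Q = ΔT/R_total = 40/0.01769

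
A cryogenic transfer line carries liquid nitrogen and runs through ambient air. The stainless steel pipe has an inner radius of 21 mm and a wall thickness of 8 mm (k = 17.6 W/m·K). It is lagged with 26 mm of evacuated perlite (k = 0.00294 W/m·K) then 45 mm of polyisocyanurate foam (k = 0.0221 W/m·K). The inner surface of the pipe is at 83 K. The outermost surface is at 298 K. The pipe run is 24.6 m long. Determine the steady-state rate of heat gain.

Cylindrical conduction, so R = ln(r₂/r₁)/(2πkL) per layer, in series:
R_stainless steel pipe wall = ln(29/21)/(2π×17.6×24.6) = 1.187×10^-4 K/W
R_evacuated perlite = ln(55/29)/(2π×0.00294×24.6) = 1.408 K/W
R_polyisocyanurate foam = ln(100/55)/(2π×0.0221×24.6) = 0.175 K/W
R_total = 1.584 K/W
Q = ΔT/R_total = 215/1.584

Q ≈ 136 W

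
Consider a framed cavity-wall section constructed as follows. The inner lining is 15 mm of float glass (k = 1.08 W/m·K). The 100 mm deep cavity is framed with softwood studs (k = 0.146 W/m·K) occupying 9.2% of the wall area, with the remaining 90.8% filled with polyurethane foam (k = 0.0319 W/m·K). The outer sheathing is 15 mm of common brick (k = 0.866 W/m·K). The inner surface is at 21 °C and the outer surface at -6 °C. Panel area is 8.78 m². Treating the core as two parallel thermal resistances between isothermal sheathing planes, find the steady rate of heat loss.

Q ≈ 99.2 W

Sheathing layers in series; stud and cavity paths in parallel between them.
R_inner = 0.015/(1.08×8.78) = 0.001582 K/W
R_stud  = 0.1/(0.146×0.092×8.78) = 0.8479 K/W
R_cav   = 0.1/(0.0319×0.908×8.78) = 0.3932 K/W
1/R_core = 1/R_stud + 1/R_cav → R_core = 0.2686 K/W
R_outer = 0.015/(0.866×8.78) = 0.001973 K/W
R_total = 0.2722 K/W
Q = ΔT/R_total = 27/0.2722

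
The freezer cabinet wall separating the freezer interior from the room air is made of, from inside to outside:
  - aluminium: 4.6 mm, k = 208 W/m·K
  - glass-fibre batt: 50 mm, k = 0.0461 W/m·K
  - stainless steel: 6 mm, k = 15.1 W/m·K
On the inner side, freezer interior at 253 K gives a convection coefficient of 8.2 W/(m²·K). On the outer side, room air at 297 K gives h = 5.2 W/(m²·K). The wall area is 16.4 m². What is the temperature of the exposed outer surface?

T ≈ 291 K

Series thermal resistances:
R_inner film = 1/(h_i·A) = 1/(8.2×16.4) = 0.007436 K/W
R_aluminium = L/(kA) = 0.0046/(208×16.4) = 1.348×10^-6 K/W
R_glass-fibre batt = L/(kA) = 0.05/(0.0461×16.4) = 0.06613 K/W
R_stainless steel = L/(kA) = 0.006/(15.1×16.4) = 2.423×10^-5 K/W
R_outer film = 1/(h_o·A) = 1/(5.2×16.4) = 0.01173 K/W
R_total = 0.08532 K/W;  Q = ΔT/R_total = 44/0.08532 = 515.7 W
T_interface = T_inner + Q·ΣR(inner→interface) = 253 + 516×0.0736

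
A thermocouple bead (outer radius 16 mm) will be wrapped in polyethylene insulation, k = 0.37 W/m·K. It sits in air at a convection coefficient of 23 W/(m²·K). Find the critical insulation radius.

For a sphere r_cr = 2k/h = 2×0.37/23
r_cr = 32.2 mm; since the bare radius (16 mm) is below r_cr, adding a thin layer of insulation will *increase* heat loss.

r_cr ≈ 32.2 mm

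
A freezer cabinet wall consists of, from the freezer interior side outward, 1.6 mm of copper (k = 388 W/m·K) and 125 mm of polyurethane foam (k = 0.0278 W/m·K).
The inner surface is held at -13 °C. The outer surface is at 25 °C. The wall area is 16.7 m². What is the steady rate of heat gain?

Q ≈ 141 W

Model the wall as resistances in series:
R_copper = L/(kA) = 0.0016/(388×16.7) = 2.469×10^-7 K/W
R_polyurethane foam = L/(kA) = 0.125/(0.0278×16.7) = 0.2692 K/W
R_total = 0.2692 K/W
Q = ΔT / R_total = 38 / 0.2692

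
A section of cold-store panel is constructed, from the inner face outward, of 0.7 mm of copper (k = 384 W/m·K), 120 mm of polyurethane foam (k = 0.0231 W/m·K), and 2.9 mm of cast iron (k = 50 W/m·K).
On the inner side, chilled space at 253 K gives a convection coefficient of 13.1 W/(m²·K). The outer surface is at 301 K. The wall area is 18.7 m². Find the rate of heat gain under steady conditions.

Model the wall as resistances in series:
R_inner film = 1/(h_i·A) = 1/(13.1×18.7) = 0.004082 K/W
R_copper = L/(kA) = 0.0007/(384×18.7) = 9.748×10^-8 K/W
R_polyurethane foam = L/(kA) = 0.12/(0.0231×18.7) = 0.2778 K/W
R_cast iron = L/(kA) = 0.0029/(50×18.7) = 3.102×10^-6 K/W
R_total = 0.2819 K/W
Q = ΔT / R_total = 48 / 0.2819

Q ≈ 170 W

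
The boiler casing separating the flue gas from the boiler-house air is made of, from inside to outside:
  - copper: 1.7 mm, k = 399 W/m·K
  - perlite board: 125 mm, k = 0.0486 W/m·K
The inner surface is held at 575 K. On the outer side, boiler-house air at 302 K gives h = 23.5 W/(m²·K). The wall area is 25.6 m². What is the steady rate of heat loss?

Thermal resistances in series:
R_copper = L/(kA) = 0.0017/(399×25.6) = 1.664×10^-7 K/W
R_perlite board = L/(kA) = 0.125/(0.0486×25.6) = 0.1005 K/W
R_outer film = 1/(h_o·A) = 1/(23.5×25.6) = 0.001662 K/W
R_total = 0.1021 K/W
Q = ΔT / R_total = 273 / 0.1021

Q ≈ 2670 W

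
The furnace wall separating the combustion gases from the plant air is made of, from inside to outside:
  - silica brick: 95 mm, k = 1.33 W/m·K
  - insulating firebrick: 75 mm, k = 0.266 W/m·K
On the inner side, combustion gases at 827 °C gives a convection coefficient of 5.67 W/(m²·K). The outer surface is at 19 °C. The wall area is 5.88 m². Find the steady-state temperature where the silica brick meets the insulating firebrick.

T ≈ 449 °C

Using the resistance-network approach (series):
R_inner film = 1/(h_i·A) = 1/(5.67×5.88) = 0.02999 K/W
R_silica brick = L/(kA) = 0.095/(1.33×5.88) = 0.01215 K/W
R_insulating firebrick = L/(kA) = 0.075/(0.266×5.88) = 0.04795 K/W
R_total = 0.09009 K/W;  Q = ΔT/R_total = 808/0.09009 = 8968 W
T_interface = T_inner − Q·ΣR(inner→interface) = 827 − 8970×0.04214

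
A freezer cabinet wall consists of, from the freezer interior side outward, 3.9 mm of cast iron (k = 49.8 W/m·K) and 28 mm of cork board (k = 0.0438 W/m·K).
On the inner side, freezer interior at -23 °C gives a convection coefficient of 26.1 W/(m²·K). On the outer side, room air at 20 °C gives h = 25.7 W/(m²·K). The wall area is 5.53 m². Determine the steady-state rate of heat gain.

Thermal resistances in series:
R_inner film = 1/(h_i·A) = 1/(26.1×5.53) = 0.006928 K/W
R_cast iron = L/(kA) = 0.0039/(49.8×5.53) = 1.416×10^-5 K/W
R_cork board = L/(kA) = 0.028/(0.0438×5.53) = 0.1156 K/W
R_outer film = 1/(h_o·A) = 1/(25.7×5.53) = 0.007036 K/W
R_total = 0.1296 K/W
Q = ΔT / R_total = 43 / 0.1296

Q ≈ 332 W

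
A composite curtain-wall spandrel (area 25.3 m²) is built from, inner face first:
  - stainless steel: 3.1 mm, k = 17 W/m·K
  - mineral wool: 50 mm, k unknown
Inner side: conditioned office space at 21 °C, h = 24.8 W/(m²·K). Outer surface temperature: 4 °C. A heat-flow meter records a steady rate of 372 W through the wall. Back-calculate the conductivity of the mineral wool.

k ≈ 0.0448 W/(m·K)

Treating each layer as a thermal resistance in series:
R_inner film = 1/(h_i·A) = 1/(24.8×25.3) = 0.001594 K/W
R_stainless steel = L/(kA) = 0.0031/(17×25.3) = 7.208×10^-6 K/W
Sum of known resistances R_other = 0.001601 K/W
Total R = ΔT/Q = 17/372 = 0.0457 K/W
R_mineral wool = R_total − R_other = 0.0441 K/W
k = L/(R·A) = 0.05/(0.0441×25.3)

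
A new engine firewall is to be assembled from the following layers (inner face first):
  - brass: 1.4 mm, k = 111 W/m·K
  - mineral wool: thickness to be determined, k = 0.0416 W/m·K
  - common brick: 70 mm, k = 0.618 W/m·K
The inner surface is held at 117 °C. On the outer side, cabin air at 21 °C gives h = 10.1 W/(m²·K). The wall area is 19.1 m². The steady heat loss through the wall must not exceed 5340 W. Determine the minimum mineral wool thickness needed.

L ≈ 5.45 mm

Thermal resistances in series:
R_brass = L/(kA) = 0.0014/(111×19.1) = 6.603×10^-7 K/W
R_common brick = L/(kA) = 0.07/(0.618×19.1) = 0.00593 K/W
R_outer film = 1/(h_o·A) = 1/(10.1×19.1) = 0.005184 K/W
Sum of the known resistances R_other = 0.01111 K/W
Required total resistance R_tot = ΔT/Q_allow = 96/5340 = 0.01798 K/W
R_mineral wool = R_tot − R_other = 0.006863 K/W
L = R·k·A = 0.006863×0.0416×19.1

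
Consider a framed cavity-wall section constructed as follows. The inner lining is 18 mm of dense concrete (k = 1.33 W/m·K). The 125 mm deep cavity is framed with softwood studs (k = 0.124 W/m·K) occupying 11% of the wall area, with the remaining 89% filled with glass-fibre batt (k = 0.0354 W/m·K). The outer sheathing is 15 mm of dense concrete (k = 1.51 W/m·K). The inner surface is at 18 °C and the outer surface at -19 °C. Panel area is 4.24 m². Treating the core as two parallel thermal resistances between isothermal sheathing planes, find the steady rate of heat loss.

Sheathing layers in series; stud and cavity paths in parallel between them.
R_inner = 0.018/(1.33×4.24) = 0.003192 K/W
R_stud  = 0.125/(0.124×0.11×4.24) = 2.161 K/W
R_cav   = 0.125/(0.0354×0.89×4.24) = 0.9357 K/W
1/R_core = 1/R_stud + 1/R_cav → R_core = 0.653 K/W
R_outer = 0.015/(1.51×4.24) = 0.002343 K/W
R_total = 0.6586 K/W
Q = ΔT/R_total = 37/0.6586

Q ≈ 56.2 W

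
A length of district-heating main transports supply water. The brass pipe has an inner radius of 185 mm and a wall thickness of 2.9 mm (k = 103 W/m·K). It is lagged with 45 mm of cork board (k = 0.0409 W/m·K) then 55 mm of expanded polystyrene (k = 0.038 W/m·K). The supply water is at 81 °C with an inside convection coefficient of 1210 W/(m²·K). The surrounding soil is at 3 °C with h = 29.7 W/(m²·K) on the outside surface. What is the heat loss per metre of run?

q′ ≈ 44.8 W/m

Treating each annulus and film as a series resistance:
R_inner film = 1/(h_i·2πr₁L) = 1/(1210×2π×0.185×1) = 7.11×10^-4 K/W
R_brass pipe wall = ln(187.9/185)/(2π×103×1) = 2.403×10^-5 K/W
R_cork board = ln(232.9/187.9)/(2π×0.0409×1) = 0.8355 K/W
R_expanded polystyrene = ln(287.9/232.9)/(2π×0.038×1) = 0.8879 K/W
R_outer film = 1/(h_o·2πr_oL) = 1/(29.7×2π×0.2879×1) = 0.01861 K/W
R_total = 1.743 K/W
Q = ΔT/R_total = 78/1.743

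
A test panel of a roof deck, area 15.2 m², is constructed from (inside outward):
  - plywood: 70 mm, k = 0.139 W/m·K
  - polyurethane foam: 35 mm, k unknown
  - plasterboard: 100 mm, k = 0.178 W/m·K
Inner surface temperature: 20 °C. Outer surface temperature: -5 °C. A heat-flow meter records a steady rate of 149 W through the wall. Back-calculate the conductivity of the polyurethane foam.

k ≈ 0.0236 W/(m·K)

Model the wall as resistances in series:
R_plywood = L/(kA) = 0.07/(0.139×15.2) = 0.03313 K/W
R_plasterboard = L/(kA) = 0.1/(0.178×15.2) = 0.03696 K/W
Sum of known resistances R_other = 0.07009 K/W
Total R = ΔT/Q = 25/149 = 0.1678 K/W
R_polyurethane foam = R_total − R_other = 0.09769 K/W
k = L/(R·A) = 0.035/(0.09769×15.2)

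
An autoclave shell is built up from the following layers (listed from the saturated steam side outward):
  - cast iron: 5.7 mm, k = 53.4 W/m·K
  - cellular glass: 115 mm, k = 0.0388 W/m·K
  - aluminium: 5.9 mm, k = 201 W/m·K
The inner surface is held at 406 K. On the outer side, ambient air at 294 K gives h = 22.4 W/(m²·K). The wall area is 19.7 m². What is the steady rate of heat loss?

Q ≈ 733 W

Model the wall as resistances in series:
R_cast iron = L/(kA) = 0.0057/(53.4×19.7) = 5.418×10^-6 K/W
R_cellular glass = L/(kA) = 0.115/(0.0388×19.7) = 0.1505 K/W
R_aluminium = L/(kA) = 0.0059/(201×19.7) = 1.49×10^-6 K/W
R_outer film = 1/(h_o·A) = 1/(22.4×19.7) = 0.002266 K/W
R_total = 0.1527 K/W
Q = ΔT / R_total = 112 / 0.1527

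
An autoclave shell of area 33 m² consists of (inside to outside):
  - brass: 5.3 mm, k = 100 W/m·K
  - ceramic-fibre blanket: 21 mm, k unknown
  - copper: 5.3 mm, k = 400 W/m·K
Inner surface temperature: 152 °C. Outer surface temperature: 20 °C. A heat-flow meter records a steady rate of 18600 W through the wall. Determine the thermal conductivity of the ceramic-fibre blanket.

k ≈ 0.0897 W/(m·K)

Series thermal resistances:
R_brass = L/(kA) = 0.0053/(100×33) = 1.606×10^-6 K/W
R_copper = L/(kA) = 0.0053/(400×33) = 4.015×10^-7 K/W
Sum of known resistances R_other = 2.008×10^-6 K/W
Total R = ΔT/Q = 132/18600 = 0.007097 K/W
R_ceramic-fibre blanket = R_total − R_other = 0.007095 K/W
k = L/(R·A) = 0.021/(0.007095×33)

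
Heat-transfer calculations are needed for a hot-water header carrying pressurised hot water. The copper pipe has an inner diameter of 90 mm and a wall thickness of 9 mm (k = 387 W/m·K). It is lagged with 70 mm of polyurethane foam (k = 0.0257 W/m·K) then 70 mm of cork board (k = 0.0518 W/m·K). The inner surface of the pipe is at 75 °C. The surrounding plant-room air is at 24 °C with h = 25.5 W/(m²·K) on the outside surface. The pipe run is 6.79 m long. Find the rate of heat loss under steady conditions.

Q ≈ 52.8 W

For a radial system each layer contributes R = ln(r_out/r_in)/(2πkL); films add R = 1/(hA).
R_copper pipe wall = ln(54/45)/(2π×387×6.79) = 1.104×10^-5 K/W
R_polyurethane foam = ln(124/54)/(2π×0.0257×6.79) = 0.7582 K/W
R_cork board = ln(194/124)/(2π×0.0518×6.79) = 0.2025 K/W
R_outer film = 1/(h_o·2πr_oL) = 1/(25.5×2π×0.194×6.79) = 0.004738 K/W
R_total = 0.9655 K/W
Q = ΔT/R_total = 51/0.9655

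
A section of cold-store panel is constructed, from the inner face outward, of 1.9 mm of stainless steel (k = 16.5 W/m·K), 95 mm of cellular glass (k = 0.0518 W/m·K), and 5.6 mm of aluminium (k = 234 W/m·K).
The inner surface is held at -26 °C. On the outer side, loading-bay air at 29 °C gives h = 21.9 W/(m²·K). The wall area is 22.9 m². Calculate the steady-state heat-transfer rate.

Thermal resistances in series:
R_stainless steel = L/(kA) = 0.0019/(16.5×22.9) = 5.028×10^-6 K/W
R_cellular glass = L/(kA) = 0.095/(0.0518×22.9) = 0.08009 K/W
R_aluminium = L/(kA) = 0.0056/(234×22.9) = 1.045×10^-6 K/W
R_outer film = 1/(h_o·A) = 1/(21.9×22.9) = 0.001994 K/W
R_total = 0.08209 K/W
Q = ΔT / R_total = 55 / 0.08209

Q ≈ 670 W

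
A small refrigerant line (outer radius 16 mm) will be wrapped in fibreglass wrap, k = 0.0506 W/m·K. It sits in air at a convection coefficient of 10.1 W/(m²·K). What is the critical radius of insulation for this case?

For a cylinder r_cr = k/h = 0.0506/10.1
r_cr = 5.01 mm; since the bare radius (16 mm) is above r_cr, any added insulation will reduce heat loss.

r_cr ≈ 5.01 mm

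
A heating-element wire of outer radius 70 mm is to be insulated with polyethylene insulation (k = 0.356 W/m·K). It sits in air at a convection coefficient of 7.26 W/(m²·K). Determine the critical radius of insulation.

For a cylinder r_cr = k/h = 0.356/7.26
r_cr = 49 mm; since the bare radius (70 mm) is above r_cr, any added insulation will reduce heat loss.

r_cr ≈ 49 mm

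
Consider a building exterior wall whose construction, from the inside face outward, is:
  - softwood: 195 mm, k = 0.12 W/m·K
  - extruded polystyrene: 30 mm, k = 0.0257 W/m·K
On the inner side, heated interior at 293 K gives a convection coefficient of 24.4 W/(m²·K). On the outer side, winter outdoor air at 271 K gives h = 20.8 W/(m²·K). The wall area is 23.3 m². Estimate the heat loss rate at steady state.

Q ≈ 178 W

Treating each layer as a thermal resistance in series:
R_inner film = 1/(h_i·A) = 1/(24.4×23.3) = 0.001759 K/W
R_softwood = L/(kA) = 0.195/(0.12×23.3) = 0.06974 K/W
R_extruded polystyrene = L/(kA) = 0.03/(0.0257×23.3) = 0.0501 K/W
R_outer film = 1/(h_o·A) = 1/(20.8×23.3) = 0.002063 K/W
R_total = 0.1237 K/W
Q = ΔT / R_total = 22 / 0.1237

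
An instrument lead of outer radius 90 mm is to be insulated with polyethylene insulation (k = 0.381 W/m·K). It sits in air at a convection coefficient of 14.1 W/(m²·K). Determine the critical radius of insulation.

For a cylinder r_cr = k/h = 0.381/14.1
r_cr = 27 mm; since the bare radius (90 mm) is above r_cr, any added insulation will reduce heat loss.

r_cr ≈ 27 mm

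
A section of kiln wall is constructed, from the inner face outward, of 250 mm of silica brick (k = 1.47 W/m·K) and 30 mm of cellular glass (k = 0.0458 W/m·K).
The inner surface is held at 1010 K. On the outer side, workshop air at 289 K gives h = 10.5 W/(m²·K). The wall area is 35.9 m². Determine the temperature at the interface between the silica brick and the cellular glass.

T ≈ 877 K

Treating each layer as a thermal resistance in series:
R_silica brick = L/(kA) = 0.25/(1.47×35.9) = 0.004737 K/W
R_cellular glass = L/(kA) = 0.03/(0.0458×35.9) = 0.01825 K/W
R_outer film = 1/(h_o·A) = 1/(10.5×35.9) = 0.002653 K/W
R_total = 0.02564 K/W;  Q = ΔT/R_total = 721/0.02564 = 28120 W
T_interface = T_inner − Q·ΣR(inner→interface) = 1010 − 28100×0.004737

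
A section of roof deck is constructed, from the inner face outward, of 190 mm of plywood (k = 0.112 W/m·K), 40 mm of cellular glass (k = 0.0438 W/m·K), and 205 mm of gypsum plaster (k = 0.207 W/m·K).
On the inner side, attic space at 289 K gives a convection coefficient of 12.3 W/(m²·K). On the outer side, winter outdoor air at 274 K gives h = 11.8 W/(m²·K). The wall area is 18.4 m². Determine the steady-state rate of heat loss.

Q ≈ 73.3 W

Series thermal resistances:
R_inner film = 1/(h_i·A) = 1/(12.3×18.4) = 0.004419 K/W
R_plywood = L/(kA) = 0.19/(0.112×18.4) = 0.0922 K/W
R_cellular glass = L/(kA) = 0.04/(0.0438×18.4) = 0.04963 K/W
R_gypsum plaster = L/(kA) = 0.205/(0.207×18.4) = 0.05382 K/W
R_outer film = 1/(h_o·A) = 1/(11.8×18.4) = 0.004606 K/W
R_total = 0.2047 K/W
Q = ΔT / R_total = 15 / 0.2047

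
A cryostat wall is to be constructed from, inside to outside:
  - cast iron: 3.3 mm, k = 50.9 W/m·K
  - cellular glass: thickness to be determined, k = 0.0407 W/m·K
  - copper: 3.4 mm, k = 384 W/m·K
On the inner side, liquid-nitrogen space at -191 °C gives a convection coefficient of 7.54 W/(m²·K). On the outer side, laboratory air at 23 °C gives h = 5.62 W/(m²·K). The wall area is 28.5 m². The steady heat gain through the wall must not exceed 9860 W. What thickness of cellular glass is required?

Thermal resistances in series:
R_inner film = 1/(h_i·A) = 1/(7.54×28.5) = 0.004654 K/W
R_cast iron = L/(kA) = 0.0033/(50.9×28.5) = 2.275×10^-6 K/W
R_copper = L/(kA) = 0.0034/(384×28.5) = 3.107×10^-7 K/W
R_outer film = 1/(h_o·A) = 1/(5.62×28.5) = 0.006243 K/W
Sum of the known resistances R_other = 0.0109 K/W
Required total resistance R_tot = ΔT/Q_allow = 214/9860 = 0.0217 K/W
R_cellular glass = R_tot − R_other = 0.0108 K/W
L = R·k·A = 0.0108×0.0407×28.5

L ≈ 12.5 mm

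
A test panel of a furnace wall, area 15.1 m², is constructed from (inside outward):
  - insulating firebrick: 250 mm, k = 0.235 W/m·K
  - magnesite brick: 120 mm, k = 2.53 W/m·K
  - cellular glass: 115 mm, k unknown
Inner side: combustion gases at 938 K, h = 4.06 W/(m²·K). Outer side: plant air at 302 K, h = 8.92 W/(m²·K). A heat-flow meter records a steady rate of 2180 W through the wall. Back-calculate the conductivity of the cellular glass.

Series thermal resistances:
R_inner film = 1/(h_i·A) = 1/(4.06×15.1) = 0.01631 K/W
R_insulating firebrick = L/(kA) = 0.25/(0.235×15.1) = 0.07045 K/W
R_magnesite brick = L/(kA) = 0.12/(2.53×15.1) = 0.003141 K/W
R_outer film = 1/(h_o·A) = 1/(8.92×15.1) = 0.007424 K/W
Sum of known resistances R_other = 0.09733 K/W
Total R = ΔT/Q = 636/2180 = 0.2917 K/W
R_cellular glass = R_total − R_other = 0.1944 K/W
k = L/(R·A) = 0.115/(0.1944×15.1)

k ≈ 0.0392 W/(m·K)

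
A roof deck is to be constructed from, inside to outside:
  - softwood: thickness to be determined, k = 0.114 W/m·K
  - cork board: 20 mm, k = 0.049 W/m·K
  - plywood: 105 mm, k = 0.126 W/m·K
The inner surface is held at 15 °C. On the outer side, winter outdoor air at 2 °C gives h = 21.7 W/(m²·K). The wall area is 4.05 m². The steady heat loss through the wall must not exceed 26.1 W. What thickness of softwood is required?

Model the wall as resistances in series:
R_cork board = L/(kA) = 0.02/(0.049×4.05) = 0.1008 K/W
R_plywood = L/(kA) = 0.105/(0.126×4.05) = 0.2058 K/W
R_outer film = 1/(h_o·A) = 1/(21.7×4.05) = 0.01138 K/W
Sum of the known resistances R_other = 0.3179 K/W
Required total resistance R_tot = ΔT/Q_allow = 13/26.1 = 0.4981 K/W
R_softwood = R_tot − R_other = 0.1802 K/W
L = R·k·A = 0.1802×0.114×4.05

L ≈ 83.2 mm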